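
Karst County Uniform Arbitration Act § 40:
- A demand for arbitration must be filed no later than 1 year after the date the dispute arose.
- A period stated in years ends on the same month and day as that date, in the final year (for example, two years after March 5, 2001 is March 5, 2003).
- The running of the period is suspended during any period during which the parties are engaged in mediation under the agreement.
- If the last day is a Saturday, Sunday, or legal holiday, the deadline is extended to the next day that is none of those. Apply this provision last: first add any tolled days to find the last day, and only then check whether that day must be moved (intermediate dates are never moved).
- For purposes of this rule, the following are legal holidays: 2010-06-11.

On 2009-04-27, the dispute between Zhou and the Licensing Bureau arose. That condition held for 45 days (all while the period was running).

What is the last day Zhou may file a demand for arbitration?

June 14, 2010

1 year after 2009-04-27 is April 27, 2010.
Tolling adds 45 days: April 27, 2010 + 45 days = June 11, 2010.
June 11, 2010 is a listed holiday; June 12, 2010 is Saturday; June 13, 2010 is Sunday. The next qualifying day is June 14, 2010.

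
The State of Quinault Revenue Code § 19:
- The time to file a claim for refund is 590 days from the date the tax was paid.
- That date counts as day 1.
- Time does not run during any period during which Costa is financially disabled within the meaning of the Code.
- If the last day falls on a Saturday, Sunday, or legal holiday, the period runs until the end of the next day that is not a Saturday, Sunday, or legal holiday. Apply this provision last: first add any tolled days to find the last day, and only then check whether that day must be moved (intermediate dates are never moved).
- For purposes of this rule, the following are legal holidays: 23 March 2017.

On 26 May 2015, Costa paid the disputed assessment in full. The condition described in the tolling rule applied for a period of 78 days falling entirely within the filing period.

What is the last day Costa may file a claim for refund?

Counting 26 May 2015 as day 1, day 590 is January 4, 2017.
Tolling adds 78 days: January 4, 2017 + 78 days = March 23, 2017.
March 23, 2017 is a listed holiday. The next qualifying day is March 24, 2017.

March 24, 2017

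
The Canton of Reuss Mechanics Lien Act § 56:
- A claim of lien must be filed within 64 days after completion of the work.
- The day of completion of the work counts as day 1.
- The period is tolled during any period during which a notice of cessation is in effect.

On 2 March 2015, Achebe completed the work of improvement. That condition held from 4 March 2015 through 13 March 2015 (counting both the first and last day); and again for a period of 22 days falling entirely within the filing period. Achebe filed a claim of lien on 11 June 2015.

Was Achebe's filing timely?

No

Counting 2 March 2015 as day 1, day 64 is May 4, 2015.
From March 4, 2015 through March 13, 2015 inclusive is 10 days; tolling adds 10 days: May 4, 2015 + 10 days = May 14, 2015.
Tolling adds 22 days: May 14, 2015 + 22 days = June 5, 2015.
The deadline is June 5, 2015; the filing on June 11, 2015 is after that date.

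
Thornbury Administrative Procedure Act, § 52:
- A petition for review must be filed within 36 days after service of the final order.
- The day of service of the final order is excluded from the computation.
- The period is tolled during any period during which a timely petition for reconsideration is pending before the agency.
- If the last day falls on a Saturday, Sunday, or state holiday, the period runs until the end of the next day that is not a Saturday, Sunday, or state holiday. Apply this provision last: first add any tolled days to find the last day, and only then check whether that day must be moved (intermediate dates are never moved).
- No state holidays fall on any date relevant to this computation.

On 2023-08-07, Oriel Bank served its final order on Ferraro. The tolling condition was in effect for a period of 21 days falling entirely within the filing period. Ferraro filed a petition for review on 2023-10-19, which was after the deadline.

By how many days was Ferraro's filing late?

16 days

36 days after 2023-08-07 is September 12, 2023.
Tolling adds 21 days: September 12, 2023 + 21 days = October 3, 2023.
October 3, 2023 is a Tuesday and not a state holiday, so no extension applies.
The deadline is October 3, 2023; from October 3, 2023 to October 19, 2023 is 16 days.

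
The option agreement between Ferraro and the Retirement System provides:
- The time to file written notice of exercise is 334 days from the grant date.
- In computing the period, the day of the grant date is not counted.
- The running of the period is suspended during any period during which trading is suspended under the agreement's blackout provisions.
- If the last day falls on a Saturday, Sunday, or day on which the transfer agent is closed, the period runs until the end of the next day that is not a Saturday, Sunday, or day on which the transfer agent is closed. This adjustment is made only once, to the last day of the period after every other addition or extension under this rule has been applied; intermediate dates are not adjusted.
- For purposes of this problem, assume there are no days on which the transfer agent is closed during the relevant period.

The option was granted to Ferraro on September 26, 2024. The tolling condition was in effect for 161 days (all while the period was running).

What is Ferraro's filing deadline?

334 days after September 26, 2024 is August 26, 2025.
Tolling adds 161 days: August 26, 2025 + 161 days = February 3, 2026.
February 3, 2026 is a Tuesday and not a day on which the transfer agent is closed, so no extension applies.

February 3, 2026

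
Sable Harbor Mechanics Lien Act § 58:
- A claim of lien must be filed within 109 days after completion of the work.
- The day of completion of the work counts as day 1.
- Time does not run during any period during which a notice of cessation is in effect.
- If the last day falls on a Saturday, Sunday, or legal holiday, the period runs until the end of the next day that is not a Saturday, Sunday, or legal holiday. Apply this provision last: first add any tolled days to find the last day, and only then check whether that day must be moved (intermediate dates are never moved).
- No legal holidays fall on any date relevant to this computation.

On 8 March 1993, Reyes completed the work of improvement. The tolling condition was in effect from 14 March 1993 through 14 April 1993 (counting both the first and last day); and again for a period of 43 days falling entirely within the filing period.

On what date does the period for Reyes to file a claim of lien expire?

Counting 8 March 1993 as day 1, day 109 is June 24, 1993.
From March 14, 1993 through April 14, 1993 inclusive is 32 days; tolling adds 32 days: June 24, 1993 + 32 days = July 26, 1993.
Tolling adds 43 days: July 26, 1993 + 43 days = September 7, 1993.
September 7, 1993 is a Tuesday and not a legal holiday, so no extension applies.

September 7, 1993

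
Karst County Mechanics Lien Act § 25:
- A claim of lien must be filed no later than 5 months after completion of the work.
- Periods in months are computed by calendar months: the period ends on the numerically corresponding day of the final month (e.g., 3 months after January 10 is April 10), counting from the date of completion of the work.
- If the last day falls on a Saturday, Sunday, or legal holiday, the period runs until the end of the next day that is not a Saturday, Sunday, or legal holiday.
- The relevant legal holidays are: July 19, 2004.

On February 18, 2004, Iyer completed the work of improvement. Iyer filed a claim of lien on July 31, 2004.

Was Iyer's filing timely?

No

5 months after February 18, 2004 is July 18, 2004.
July 18, 2004 is Sunday; July 19, 2004 is a listed holiday. The next qualifying day is July 20, 2004.
The deadline is July 20, 2004; the filing on July 31, 2004 is after that date.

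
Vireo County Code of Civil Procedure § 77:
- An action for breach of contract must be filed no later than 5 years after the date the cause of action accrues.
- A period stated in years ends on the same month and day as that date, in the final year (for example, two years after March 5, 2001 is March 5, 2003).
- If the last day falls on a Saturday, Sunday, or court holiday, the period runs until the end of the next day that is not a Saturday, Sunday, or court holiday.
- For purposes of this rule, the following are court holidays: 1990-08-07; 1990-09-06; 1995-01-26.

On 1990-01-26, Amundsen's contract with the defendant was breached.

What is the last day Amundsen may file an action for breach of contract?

January 27, 1995

5 years after 1990-01-26 is January 26, 1995.
January 26, 1995 is a listed holiday. The next qualifying day is January 27, 1995.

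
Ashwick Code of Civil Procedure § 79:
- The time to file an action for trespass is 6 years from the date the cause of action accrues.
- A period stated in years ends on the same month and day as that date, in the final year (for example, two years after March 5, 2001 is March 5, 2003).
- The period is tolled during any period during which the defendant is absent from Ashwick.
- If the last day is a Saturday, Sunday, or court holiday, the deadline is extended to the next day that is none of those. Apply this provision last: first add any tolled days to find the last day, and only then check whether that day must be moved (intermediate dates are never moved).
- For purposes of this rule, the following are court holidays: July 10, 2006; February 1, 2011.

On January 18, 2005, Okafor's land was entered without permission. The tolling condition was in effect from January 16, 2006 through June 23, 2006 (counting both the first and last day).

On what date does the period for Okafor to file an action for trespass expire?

6 years after January 18, 2005 is January 18, 2011.
From January 16, 2006 through June 23, 2006 inclusive is 159 days; tolling adds 159 days: January 18, 2011 + 159 days = June 26, 2011.
June 26, 2011 is Sunday. The next qualifying day is June 27, 2011.

June 27, 2011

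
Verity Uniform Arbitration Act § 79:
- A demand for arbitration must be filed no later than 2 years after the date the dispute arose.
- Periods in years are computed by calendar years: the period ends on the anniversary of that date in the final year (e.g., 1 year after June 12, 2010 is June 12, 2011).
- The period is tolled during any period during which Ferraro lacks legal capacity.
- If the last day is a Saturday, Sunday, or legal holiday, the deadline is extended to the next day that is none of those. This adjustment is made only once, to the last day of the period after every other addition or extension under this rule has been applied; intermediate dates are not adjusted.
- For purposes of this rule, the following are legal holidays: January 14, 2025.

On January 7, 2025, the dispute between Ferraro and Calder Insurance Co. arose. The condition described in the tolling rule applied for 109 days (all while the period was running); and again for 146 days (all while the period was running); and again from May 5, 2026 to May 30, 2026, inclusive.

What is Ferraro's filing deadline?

October 15, 2027

2 years after January 7, 2025 is January 7, 2027.
Tolling adds 109 days: January 7, 2027 + 109 days = April 26, 2027.
Tolling adds 146 days: April 26, 2027 + 146 days = September 19, 2027.
From May 5, 2026 through May 30, 2026 inclusive is 26 days; tolling adds 26 days: September 19, 2027 + 26 days = October 15, 2027.
October 15, 2027 is a Friday and not a legal holiday, so no extension applies.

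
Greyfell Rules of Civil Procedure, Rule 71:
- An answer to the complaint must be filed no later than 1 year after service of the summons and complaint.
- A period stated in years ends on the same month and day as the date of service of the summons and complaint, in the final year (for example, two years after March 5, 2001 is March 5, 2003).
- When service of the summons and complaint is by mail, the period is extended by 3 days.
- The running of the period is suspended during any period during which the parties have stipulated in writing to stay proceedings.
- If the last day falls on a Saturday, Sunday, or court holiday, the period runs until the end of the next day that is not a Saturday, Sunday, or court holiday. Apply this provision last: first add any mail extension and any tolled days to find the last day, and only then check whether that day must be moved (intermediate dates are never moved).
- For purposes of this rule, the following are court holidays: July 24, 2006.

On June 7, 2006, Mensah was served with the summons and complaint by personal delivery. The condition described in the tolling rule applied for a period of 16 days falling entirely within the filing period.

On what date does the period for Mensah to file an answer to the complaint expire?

June 25, 2007

1 year after June 7, 2006 is June 7, 2007.
Service was not by mail, so no mail extension applies.
Tolling adds 16 days: June 7, 2007 + 16 days = June 23, 2007.
June 23, 2007 is Saturday; June 24, 2007 is Sunday. The next qualifying day is June 25, 2007.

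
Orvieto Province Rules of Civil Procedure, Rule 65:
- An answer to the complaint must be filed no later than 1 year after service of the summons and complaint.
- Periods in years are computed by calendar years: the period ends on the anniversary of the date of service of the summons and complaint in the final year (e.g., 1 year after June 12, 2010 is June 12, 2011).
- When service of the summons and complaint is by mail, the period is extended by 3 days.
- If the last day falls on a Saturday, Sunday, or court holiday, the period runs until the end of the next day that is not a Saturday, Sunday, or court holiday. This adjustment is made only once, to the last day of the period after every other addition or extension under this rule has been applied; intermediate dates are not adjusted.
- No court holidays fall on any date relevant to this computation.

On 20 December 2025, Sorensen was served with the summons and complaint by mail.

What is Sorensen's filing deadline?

1 year after 20 December 2025 is December 20, 2026.
Service was by mail, adding 3 days: December 20, 2026 + 3 days = December 23, 2026.
December 23, 2026 is a Wednesday and not a court holiday, so no extension applies.

December 23, 2026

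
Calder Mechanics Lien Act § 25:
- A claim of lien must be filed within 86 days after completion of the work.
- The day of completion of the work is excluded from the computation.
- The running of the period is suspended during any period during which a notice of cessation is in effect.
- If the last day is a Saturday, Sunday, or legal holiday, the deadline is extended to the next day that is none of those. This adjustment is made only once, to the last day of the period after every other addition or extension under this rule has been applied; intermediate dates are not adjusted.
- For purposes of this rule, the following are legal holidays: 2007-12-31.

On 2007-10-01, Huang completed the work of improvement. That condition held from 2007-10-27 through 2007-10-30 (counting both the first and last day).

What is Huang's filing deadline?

86 days after 2007-10-01 is December 26, 2007.
From October 27, 2007 through October 30, 2007 inclusive is 4 days; tolling adds 4 days: December 26, 2007 + 4 days = December 30, 2007.
December 30, 2007 is Sunday; December 31, 2007 is a listed holiday. The next qualifying day is January 1, 2008.

January 1, 2008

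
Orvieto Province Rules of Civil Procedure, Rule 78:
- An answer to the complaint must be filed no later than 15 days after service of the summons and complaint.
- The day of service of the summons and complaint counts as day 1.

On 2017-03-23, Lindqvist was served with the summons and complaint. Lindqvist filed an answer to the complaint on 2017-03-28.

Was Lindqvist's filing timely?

Yes

Counting 2017-03-23 as day 1, day 15 is April 6, 2017.
The deadline is April 6, 2017; the filing on March 28, 2017 is on or before that date.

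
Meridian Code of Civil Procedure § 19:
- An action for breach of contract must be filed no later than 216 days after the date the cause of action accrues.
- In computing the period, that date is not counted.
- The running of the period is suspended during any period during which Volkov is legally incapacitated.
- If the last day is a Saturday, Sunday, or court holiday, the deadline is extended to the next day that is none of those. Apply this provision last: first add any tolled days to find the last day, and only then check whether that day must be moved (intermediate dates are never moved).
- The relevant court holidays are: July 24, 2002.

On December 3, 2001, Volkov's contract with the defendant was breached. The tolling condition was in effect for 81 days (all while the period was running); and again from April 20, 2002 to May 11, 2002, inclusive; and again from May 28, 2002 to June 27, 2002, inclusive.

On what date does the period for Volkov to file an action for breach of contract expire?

216 days after December 3, 2001 is July 7, 2002.
Tolling adds 81 days: July 7, 2002 + 81 days = September 26, 2002.
From April 20, 2002 through May 11, 2002 inclusive is 22 days; tolling adds 22 days: September 26, 2002 + 22 days = October 18, 2002.
From May 28, 2002 through June 27, 2002 inclusive is 31 days; tolling adds 31 days: October 18, 2002 + 31 days = November 18, 2002.
November 18, 2002 is a Monday and not a court holiday, so no extension applies.

November 18, 2002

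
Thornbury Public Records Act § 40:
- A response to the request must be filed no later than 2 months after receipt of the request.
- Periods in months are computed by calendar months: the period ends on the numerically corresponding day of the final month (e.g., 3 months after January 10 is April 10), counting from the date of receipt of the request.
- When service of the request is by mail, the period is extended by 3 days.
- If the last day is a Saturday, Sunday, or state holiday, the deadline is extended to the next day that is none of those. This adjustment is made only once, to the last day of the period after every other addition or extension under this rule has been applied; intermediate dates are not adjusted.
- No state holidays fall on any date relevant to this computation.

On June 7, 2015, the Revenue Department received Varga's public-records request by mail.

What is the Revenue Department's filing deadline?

2 months after June 7, 2015 is August 7, 2015.
Service was by mail, adding 3 days: August 7, 2015 + 3 days = August 10, 2015.
August 10, 2015 is a Monday and not a state holiday, so no extension applies.

August 10, 2015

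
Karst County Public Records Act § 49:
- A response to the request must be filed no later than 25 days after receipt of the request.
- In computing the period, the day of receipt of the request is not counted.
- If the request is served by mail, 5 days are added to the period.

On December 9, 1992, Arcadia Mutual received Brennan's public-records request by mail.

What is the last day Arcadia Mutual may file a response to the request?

January 8, 1993

25 days after December 9, 1992 is January 3, 1993.
Service was by mail, adding 5 days: January 3, 1993 + 5 days = January 8, 1993.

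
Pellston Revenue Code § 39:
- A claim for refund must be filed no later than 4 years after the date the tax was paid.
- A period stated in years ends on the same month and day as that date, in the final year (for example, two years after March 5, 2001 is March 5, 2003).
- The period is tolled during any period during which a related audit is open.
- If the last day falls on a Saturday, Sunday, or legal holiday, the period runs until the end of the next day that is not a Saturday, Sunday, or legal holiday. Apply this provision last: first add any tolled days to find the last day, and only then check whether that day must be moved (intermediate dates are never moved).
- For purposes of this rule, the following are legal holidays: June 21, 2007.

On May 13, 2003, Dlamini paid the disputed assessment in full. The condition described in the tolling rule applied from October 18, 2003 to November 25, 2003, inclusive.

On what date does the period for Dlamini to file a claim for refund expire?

4 years after May 13, 2003 is May 13, 2007.
From October 18, 2003 through November 25, 2003 inclusive is 39 days; tolling adds 39 days: May 13, 2007 + 39 days = June 21, 2007.
June 21, 2007 is a listed holiday. The next qualifying day is June 22, 2007.

June 22, 2007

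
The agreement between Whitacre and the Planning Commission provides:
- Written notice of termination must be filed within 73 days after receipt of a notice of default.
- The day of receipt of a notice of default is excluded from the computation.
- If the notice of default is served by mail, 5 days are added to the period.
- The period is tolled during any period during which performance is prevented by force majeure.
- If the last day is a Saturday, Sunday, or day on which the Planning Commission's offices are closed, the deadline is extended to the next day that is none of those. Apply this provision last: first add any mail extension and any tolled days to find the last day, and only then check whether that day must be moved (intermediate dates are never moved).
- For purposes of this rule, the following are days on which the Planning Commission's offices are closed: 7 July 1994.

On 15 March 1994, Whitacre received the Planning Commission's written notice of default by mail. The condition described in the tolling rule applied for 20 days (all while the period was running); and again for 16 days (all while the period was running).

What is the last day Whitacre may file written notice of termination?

73 days after 15 March 1994 is May 27, 1994.
Service was by mail, adding 5 days: May 27, 1994 + 5 days = June 1, 1994.
Tolling adds 20 days: June 1, 1994 + 20 days = June 21, 1994.
Tolling adds 16 days: June 21, 1994 + 16 days = July 7, 1994.
July 7, 1994 is a listed holiday. The next qualifying day is July 8, 1994.

July 8, 1994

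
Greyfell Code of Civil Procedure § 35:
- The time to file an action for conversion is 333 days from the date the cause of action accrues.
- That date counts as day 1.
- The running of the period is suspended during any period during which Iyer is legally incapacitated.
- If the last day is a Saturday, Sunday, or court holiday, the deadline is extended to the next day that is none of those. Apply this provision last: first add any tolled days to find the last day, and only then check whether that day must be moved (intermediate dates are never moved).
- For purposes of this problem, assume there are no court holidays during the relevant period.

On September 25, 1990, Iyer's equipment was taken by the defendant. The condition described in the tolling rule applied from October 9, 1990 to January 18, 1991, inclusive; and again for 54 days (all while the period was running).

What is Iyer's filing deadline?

Counting September 25, 1990 as day 1, day 333 is August 23, 1991.
From October 9, 1990 through January 18, 1991 inclusive is 102 days; tolling adds 102 days: August 23, 1991 + 102 days = December 3, 1991.
Tolling adds 54 days: December 3, 1991 + 54 days = January 26, 1992.
January 26, 1992 is Sunday. The next qualifying day is January 27, 1992.

January 27, 1992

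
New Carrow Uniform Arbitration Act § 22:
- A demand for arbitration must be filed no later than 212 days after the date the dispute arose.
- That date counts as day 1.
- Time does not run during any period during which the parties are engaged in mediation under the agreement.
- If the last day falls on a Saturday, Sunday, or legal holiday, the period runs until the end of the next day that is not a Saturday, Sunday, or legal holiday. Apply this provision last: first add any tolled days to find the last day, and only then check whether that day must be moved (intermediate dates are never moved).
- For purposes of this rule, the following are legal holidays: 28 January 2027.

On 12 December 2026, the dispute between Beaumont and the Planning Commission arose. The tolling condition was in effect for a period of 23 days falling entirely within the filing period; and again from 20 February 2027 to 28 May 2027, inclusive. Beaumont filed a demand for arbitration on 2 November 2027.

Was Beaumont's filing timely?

Counting 12 December 2026 as day 1, day 212 is July 11, 2027.
Tolling adds 23 days: July 11, 2027 + 23 days = August 3, 2027.
From February 20, 2027 through May 28, 2027 inclusive is 98 days; tolling adds 98 days: August 3, 2027 + 98 days = November 9, 2027.
November 9, 2027 is a Tuesday and not a legal holiday, so no extension applies.
The deadline is November 9, 2027; the filing on November 2, 2027 is on or before that date.

Yes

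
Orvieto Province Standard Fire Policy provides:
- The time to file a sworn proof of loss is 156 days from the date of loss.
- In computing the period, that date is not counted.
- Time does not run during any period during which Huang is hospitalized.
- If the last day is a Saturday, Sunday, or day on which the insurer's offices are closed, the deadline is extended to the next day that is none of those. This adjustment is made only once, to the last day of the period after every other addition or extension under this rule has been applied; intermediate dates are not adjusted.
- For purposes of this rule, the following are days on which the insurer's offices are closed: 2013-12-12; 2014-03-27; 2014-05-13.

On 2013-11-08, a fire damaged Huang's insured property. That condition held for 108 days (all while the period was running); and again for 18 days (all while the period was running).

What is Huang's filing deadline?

August 18, 2014

156 days after 2013-11-08 is April 13, 2014.
Tolling adds 108 days: April 13, 2014 + 108 days = July 30, 2014.
Tolling adds 18 days: July 30, 2014 + 18 days = August 17, 2014.
August 17, 2014 is Sunday. The next qualifying day is August 18, 2014.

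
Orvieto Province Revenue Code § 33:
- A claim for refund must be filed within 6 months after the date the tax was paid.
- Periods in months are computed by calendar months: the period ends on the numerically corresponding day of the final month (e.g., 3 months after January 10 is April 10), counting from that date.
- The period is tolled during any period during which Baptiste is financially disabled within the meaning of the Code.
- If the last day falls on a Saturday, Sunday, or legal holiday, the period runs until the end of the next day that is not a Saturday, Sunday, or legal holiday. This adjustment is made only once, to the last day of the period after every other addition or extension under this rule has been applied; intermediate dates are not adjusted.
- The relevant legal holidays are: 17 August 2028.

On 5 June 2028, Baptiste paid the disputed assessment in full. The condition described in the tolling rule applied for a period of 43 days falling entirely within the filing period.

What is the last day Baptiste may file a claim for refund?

January 17, 2029

6 months after 5 June 2028 is December 5, 2028.
Tolling adds 43 days: December 5, 2028 + 43 days = January 17, 2029.
January 17, 2029 is a Wednesday and not a legal holiday, so no extension applies.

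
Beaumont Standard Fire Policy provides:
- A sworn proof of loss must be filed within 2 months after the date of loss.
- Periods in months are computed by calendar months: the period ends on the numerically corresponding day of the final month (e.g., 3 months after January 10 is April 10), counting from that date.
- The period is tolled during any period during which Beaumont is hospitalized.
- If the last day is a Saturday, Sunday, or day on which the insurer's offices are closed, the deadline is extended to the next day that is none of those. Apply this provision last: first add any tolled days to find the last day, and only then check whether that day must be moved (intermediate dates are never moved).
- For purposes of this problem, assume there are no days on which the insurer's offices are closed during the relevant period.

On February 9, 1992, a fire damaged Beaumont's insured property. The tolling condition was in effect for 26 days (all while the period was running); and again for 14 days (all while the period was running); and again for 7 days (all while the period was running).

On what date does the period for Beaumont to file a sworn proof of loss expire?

May 26, 1992

2 months after February 9, 1992 is April 9, 1992.
Tolling adds 26 days: April 9, 1992 + 26 days = May 5, 1992.
Tolling adds 14 days: May 5, 1992 + 14 days = May 19, 1992.
Tolling adds 7 days: May 19, 1992 + 7 days = May 26, 1992.
May 26, 1992 is a Tuesday and not a day on which the insurer's offices are closed, so no extension applies.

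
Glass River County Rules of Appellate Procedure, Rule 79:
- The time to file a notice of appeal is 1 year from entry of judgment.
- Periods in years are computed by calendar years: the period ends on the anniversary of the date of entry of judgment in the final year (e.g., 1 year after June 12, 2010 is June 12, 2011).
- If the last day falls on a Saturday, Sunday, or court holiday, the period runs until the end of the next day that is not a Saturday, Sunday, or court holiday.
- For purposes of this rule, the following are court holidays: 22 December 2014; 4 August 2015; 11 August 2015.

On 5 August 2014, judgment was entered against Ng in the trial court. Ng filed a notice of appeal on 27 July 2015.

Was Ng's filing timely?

1 year after 5 August 2014 is August 5, 2015.
August 5, 2015 is a Wednesday and not a court holiday, so no extension applies.
The deadline is August 5, 2015; the filing on July 27, 2015 is on or before that date.

Yes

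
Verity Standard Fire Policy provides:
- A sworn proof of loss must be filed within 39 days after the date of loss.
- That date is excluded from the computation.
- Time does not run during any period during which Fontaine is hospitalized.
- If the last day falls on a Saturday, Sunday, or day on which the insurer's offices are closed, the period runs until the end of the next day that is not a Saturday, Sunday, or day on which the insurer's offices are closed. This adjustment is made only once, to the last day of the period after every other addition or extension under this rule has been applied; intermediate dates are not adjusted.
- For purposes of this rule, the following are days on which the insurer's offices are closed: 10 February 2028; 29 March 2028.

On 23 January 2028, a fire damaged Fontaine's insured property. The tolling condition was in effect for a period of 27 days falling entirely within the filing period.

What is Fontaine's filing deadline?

39 days after 23 January 2028 is March 2, 2028.
Tolling adds 27 days: March 2, 2028 + 27 days = March 29, 2028.
March 29, 2028 is a listed holiday. The next qualifying day is March 30, 2028.

March 30, 2028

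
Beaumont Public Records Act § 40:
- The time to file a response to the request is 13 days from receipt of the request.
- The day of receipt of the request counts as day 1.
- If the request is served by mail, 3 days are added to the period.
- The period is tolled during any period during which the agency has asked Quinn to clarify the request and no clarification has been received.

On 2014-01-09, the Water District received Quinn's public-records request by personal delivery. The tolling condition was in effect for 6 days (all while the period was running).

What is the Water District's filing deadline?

January 27, 2014

Counting 2014-01-09 as day 1, day 13 is January 21, 2014.
Service was not by mail, so no mail extension applies.
Tolling adds 6 days: January 21, 2014 + 6 days = January 27, 2014.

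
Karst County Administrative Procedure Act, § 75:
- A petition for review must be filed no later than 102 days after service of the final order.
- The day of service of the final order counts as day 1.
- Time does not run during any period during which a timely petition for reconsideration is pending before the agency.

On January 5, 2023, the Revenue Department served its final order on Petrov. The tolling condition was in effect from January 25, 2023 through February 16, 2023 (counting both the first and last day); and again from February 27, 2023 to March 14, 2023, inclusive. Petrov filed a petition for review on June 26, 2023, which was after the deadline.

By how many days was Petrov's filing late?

Counting January 5, 2023 as day 1, day 102 is April 16, 2023.
From January 25, 2023 through February 16, 2023 inclusive is 23 days; tolling adds 23 days: April 16, 2023 + 23 days = May 9, 2023.
From February 27, 2023 through March 14, 2023 inclusive is 16 days; tolling adds 16 days: May 9, 2023 + 16 days = May 25, 2023.
The deadline is May 25, 2023; from May 25, 2023 to June 26, 2023 is 32 days.

32 days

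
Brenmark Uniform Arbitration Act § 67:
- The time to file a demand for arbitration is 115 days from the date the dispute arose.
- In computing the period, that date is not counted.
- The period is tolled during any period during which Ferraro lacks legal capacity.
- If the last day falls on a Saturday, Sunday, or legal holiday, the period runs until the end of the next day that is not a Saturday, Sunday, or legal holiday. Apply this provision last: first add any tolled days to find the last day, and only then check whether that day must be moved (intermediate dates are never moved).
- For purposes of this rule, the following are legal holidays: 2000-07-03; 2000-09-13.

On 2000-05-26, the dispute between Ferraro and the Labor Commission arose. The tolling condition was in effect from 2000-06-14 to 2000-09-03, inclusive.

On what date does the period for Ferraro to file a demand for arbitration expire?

115 days after 2000-05-26 is September 18, 2000.
From June 14, 2000 through September 3, 2000 inclusive is 82 days; tolling adds 82 days: September 18, 2000 + 82 days = December 9, 2000.
December 9, 2000 is Saturday; December 10, 2000 is Sunday. The next qualifying day is December 11, 2000.

December 11, 2000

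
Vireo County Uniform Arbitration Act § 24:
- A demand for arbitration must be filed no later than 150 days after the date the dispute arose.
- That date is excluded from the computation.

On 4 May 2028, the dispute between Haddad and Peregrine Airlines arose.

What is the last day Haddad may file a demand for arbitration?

October 1, 2028

150 days after 4 May 2028 is October 1, 2028.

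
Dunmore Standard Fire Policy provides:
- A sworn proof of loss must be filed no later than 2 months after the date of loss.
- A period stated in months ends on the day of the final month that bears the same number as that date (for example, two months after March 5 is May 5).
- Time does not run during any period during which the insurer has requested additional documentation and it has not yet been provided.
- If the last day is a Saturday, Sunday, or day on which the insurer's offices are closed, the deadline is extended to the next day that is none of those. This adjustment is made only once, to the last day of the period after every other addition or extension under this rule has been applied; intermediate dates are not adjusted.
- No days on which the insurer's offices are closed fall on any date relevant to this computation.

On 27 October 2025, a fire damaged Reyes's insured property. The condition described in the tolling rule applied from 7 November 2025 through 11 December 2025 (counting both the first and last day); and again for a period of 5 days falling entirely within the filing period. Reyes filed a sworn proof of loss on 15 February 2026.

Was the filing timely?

2 months after 27 October 2025 is December 27, 2025.
From November 7, 2025 through December 11, 2025 inclusive is 35 days; tolling adds 35 days: December 27, 2025 + 35 days = January 31, 2026.
Tolling adds 5 days: January 31, 2026 + 5 days = February 5, 2026.
February 5, 2026 is a Thursday and not a day on which the insurer's offices are closed, so no extension applies.
The deadline is February 5, 2026; the filing on February 15, 2026 is after that date.

No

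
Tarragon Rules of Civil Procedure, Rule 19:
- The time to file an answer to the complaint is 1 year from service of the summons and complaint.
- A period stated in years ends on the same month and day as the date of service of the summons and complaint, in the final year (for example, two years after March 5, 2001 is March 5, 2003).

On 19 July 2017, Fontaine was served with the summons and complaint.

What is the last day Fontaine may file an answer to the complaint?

July 19, 2018

1 year after 19 July 2017 is July 19, 2018.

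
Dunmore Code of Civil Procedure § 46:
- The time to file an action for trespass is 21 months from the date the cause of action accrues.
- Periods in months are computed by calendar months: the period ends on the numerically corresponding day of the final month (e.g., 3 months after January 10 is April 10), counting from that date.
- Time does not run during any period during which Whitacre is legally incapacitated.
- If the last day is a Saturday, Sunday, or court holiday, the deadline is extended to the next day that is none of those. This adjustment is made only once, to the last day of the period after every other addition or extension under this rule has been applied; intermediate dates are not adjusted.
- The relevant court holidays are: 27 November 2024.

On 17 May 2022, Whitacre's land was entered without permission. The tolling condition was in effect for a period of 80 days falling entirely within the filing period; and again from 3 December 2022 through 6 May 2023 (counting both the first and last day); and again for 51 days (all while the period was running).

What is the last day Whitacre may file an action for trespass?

November 29, 2024

21 months after 17 May 2022 is February 17, 2024.
Tolling adds 80 days: February 17, 2024 + 80 days = May 7, 2024.
From December 3, 2022 through May 6, 2023 inclusive is 155 days; tolling adds 155 days: May 7, 2024 + 155 days = October 9, 2024.
Tolling adds 51 days: October 9, 2024 + 51 days = November 29, 2024.
November 29, 2024 is a Friday and not a court holiday, so no extension applies.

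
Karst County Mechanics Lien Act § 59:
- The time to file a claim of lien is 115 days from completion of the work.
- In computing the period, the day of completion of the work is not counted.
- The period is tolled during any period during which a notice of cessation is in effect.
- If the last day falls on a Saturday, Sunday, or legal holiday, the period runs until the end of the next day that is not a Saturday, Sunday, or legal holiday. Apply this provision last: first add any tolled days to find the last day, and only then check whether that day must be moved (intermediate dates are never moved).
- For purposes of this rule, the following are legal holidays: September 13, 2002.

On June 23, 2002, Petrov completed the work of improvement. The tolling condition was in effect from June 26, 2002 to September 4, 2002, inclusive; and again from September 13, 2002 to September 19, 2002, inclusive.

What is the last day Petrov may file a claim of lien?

January 2, 2003

115 days after June 23, 2002 is October 16, 2002.
From June 26, 2002 through September 4, 2002 inclusive is 71 days; tolling adds 71 days: October 16, 2002 + 71 days = December 26, 2002.
From September 13, 2002 through September 19, 2002 inclusive is 7 days; tolling adds 7 days: December 26, 2002 + 7 days = January 2, 2003.
January 2, 2003 is a Thursday and not a legal holiday, so no extension applies.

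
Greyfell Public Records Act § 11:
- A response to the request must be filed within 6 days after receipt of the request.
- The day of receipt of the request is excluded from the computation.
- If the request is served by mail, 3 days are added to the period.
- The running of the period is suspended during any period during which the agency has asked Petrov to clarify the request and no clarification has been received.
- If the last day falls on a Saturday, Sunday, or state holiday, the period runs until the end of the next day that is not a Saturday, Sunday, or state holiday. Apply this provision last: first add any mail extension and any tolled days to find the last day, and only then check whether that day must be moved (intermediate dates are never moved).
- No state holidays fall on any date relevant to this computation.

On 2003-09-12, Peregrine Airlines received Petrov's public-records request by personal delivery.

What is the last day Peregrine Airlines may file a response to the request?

September 18, 2003

6 days after 2003-09-12 is September 18, 2003.
Service was not by mail, so no mail extension applies.
September 18, 2003 is a Thursday and not a state holiday, so no extension applies.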